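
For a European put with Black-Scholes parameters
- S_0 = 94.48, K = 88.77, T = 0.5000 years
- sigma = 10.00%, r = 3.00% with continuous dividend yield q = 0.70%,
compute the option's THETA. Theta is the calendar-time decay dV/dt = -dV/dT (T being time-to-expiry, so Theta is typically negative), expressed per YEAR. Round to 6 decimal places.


d1 = 1.0796023859; d2 = 1.0088917078
phi(d1) = 0.2227491142; exp(-qT) = 0.9965061179; exp(-rT) = 0.9851119396
Theta = -S*exp(-qT)*phi(d1)*sigma/(2*sqrt(T)) + r*K*exp(-rT)*N(-d2) - q*S*exp(-qT)*N(-d1)
N(-d1) = 0.1401596393; N(-d2) = 0.1565132862; sqrt(T) = 0.7071067812
Term 1 = -94.4800 * 0.9965061179 * 0.2227491142 * 0.1000 / (2 * 0.7071067812) = -1.4829306509
Term 2 = 0.0300 * 88.7700 * 0.9851119396 * 0.1565132862 = 0.4106050321
Term 3 = -0.0070 * 94.4800 * 0.9965061179 * 0.1401596393 = -0.0923721102
Theta = -1.4829306509 + (0.4106050321) + (-0.0923721102) = -1.164698

Answer: Theta = -1.164698


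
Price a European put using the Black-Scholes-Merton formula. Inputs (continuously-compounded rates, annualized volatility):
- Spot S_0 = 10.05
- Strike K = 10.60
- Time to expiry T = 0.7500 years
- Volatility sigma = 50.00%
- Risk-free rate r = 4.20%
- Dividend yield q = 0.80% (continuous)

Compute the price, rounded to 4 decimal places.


Answer: Price = 1.8807

Derivation:
d1 = (ln(S/K) + (r - q + 0.5*sigma^2) * T) / (sigma * sqrt(T)) = 0.15234803
d2 = d1 - sigma * sqrt(T) = -0.28066467
exp(-rT) = 0.96899096; exp(-qT) = 0.99401796
P = K * exp(-rT) * N(-d2) - S_0 * exp(-qT) * N(-d1)
N(-d1) = 0.43945622; N(-d2) = 0.61051619
P = 10.6000 * 0.96899096 * 0.61051619 - 10.0500 * 0.99401796 * 0.43945622 = 1.8807


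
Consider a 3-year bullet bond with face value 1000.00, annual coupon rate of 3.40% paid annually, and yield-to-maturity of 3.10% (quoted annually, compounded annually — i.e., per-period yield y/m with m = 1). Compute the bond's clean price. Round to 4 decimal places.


Answer: Price = 1008.4695

Derivation:
Coupon per period c = face * coupon_rate / m = 34.000000
Periods per year m = 1; per-period yield y/m = 0.031000
Number of cashflows N = 3
Cashflows (t years, CF_t, discount factor 1/(1+y/m)^(m*t), PV):
  t = 1.0000: CF_t = 34.000000, DF = 0.969932, PV = 32.977692
  t = 2.0000: CF_t = 34.000000, DF = 0.940768, PV = 31.986122
  t = 3.0000: CF_t = 1034.000000, DF = 0.912481, PV = 943.505732
Price P = sum_t PV_t = 1008.469545


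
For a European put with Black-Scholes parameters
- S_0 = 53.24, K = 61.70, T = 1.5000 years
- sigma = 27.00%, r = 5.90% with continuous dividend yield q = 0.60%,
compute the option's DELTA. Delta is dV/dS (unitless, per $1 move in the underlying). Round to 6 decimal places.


Answer: Delta = -0.511416

Derivation:
d1 = -0.0402168033; d2 = -0.3708979186
phi(d1) = 0.3986197879; exp(-qT) = 0.9910403788; exp(-rT) = 0.9153031107
N(-d1) = 0.5160398593
Delta = -exp(-qT) * N(-d1) = -0.9910403788 * 0.5160398593 = -0.511416


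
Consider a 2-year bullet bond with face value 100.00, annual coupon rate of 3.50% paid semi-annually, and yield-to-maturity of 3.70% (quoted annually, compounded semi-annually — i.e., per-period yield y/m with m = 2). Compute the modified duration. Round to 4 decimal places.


Answer: Modified duration = 1.9135

Derivation:
Coupon per period c = face * coupon_rate / m = 1.750000
Periods per year m = 2; per-period yield y/m = 0.018500
Number of cashflows N = 4
Cashflows (t years, CF_t, discount factor 1/(1+y/m)^(m*t), PV):
  t = 0.5000: CF_t = 1.750000, DF = 0.981836, PV = 1.718213
  t = 1.0000: CF_t = 1.750000, DF = 0.964002, PV = 1.687003
  t = 1.5000: CF_t = 1.750000, DF = 0.946492, PV = 1.656361
  t = 2.0000: CF_t = 101.750000, DF = 0.929300, PV = 94.556260
Price P = sum_t PV_t = 99.617837
First compute Macaulay numerator sum_t t * PV_t:
  t * PV_t at t = 0.5000: 0.859107
  t * PV_t at t = 1.0000: 1.687003
  t * PV_t at t = 1.5000: 2.484541
  t * PV_t at t = 2.0000: 189.112519
Macaulay duration D = 194.143171 / 99.617837 = 1.948880
Modified duration = D / (1 + y/m) = 1.948880 / (1 + 0.018500) = 1.913480


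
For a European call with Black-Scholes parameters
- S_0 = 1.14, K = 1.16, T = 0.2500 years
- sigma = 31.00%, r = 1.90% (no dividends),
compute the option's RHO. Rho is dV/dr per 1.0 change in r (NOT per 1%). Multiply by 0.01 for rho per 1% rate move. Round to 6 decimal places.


d1 = -0.0040596304; d2 = -0.1590596304
phi(d1) = 0.3989389930; exp(-qT) = 1.0000000000; exp(-rT) = 0.9952612634
N(d2) = 0.4368109468
Rho = K*T*exp(-rT)*N(d2) = 1.1600 * 0.2500 * 0.9952612634 * 0.4368109468 = 0.126075

Answer: Rho = 0.126075


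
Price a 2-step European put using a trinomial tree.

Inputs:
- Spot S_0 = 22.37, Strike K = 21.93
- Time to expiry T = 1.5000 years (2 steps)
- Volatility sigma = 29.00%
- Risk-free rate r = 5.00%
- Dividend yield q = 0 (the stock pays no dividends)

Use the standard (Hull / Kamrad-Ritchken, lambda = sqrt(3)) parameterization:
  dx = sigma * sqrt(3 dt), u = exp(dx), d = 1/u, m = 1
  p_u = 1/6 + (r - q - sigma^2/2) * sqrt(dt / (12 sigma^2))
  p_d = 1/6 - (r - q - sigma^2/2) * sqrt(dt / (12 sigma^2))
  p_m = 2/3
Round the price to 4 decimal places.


dt = T/N = 0.750000; dx = sigma*sqrt(3*dt) = 0.435000
u = exp(dx) = 1.544963; d = 1/u = 0.647265
p_u = 0.173520, p_m = 0.666667, p_d = 0.159813
Discount per step: exp(-r*dt) = 0.963194
Stock lattice S(k, j) with j the centered position index:
  k=0: S(0,+0) = 22.3700
  k=1: S(1,-1) = 14.4793; S(1,+0) = 22.3700; S(1,+1) = 34.5608
  k=2: S(2,-2) = 9.3719; S(2,-1) = 14.4793; S(2,+0) = 22.3700; S(2,+1) = 34.5608; S(2,+2) = 53.3952
Terminal payoffs V(N, j) = max(K - S_T, 0):
  V(2,-2) = 12.558054; V(2,-1) = 7.450689; V(2,+0) = 0.000000; V(2,+1) = 0.000000; V(2,+2) = 0.000000
Backward induction: V(k, j) = exp(-r*dt) * [p_u * V(k+1, j+1) + p_m * V(k+1, j) + p_d * V(k+1, j-1)]
  V(1,-1) = exp(-r*dt) * [p_u*0.000000 + p_m*7.450689 + p_d*12.558054] = 6.717385
  V(1,+0) = exp(-r*dt) * [p_u*0.000000 + p_m*0.000000 + p_d*7.450689] = 1.146894
  V(1,+1) = exp(-r*dt) * [p_u*0.000000 + p_m*0.000000 + p_d*0.000000] = 0.000000
  V(0,+0) = exp(-r*dt) * [p_u*0.000000 + p_m*1.146894 + p_d*6.717385] = 1.770469

Answer: Price = V(0,0) = 1.7705


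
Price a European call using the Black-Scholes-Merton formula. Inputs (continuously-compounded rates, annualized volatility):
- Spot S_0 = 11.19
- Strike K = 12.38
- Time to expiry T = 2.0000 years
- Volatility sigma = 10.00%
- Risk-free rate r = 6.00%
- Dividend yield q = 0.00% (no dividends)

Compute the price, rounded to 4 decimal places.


d1 = (ln(S/K) + (r - q + 0.5*sigma^2) * T) / (sigma * sqrt(T)) = 0.20462436
d2 = d1 - sigma * sqrt(T) = 0.06320301
exp(-rT) = 0.88692044; exp(-qT) = 1.00000000
C = S_0 * exp(-qT) * N(d1) - K * exp(-rT) * N(d2)
N(d1) = 0.58106719; N(d2) = 0.52519758
C = 11.1900 * 1.00000000 * 0.58106719 - 12.3800 * 0.88692044 * 0.52519758 = 0.7354

Answer: Price = 0.7354


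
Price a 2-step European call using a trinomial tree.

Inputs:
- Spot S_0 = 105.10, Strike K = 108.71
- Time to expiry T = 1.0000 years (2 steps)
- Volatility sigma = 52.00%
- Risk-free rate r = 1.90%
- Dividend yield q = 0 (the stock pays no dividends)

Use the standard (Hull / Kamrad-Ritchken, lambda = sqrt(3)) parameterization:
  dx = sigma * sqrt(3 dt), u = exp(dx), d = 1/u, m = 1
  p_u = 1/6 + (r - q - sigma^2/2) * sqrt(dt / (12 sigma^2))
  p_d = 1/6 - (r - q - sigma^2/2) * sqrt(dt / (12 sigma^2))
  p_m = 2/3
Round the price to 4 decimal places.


dt = T/N = 0.500000; dx = sigma*sqrt(3*dt) = 0.636867
u = exp(dx) = 1.890549; d = 1/u = 0.528947
p_u = 0.121053, p_m = 0.666667, p_d = 0.212281
Discount per step: exp(-r*dt) = 0.990545
Stock lattice S(k, j) with j the centered position index:
  k=0: S(0,+0) = 105.1000
  k=1: S(1,-1) = 55.5923; S(1,+0) = 105.1000; S(1,+1) = 198.6967
  k=2: S(2,-2) = 29.4054; S(2,-1) = 55.5923; S(2,+0) = 105.1000; S(2,+1) = 198.6967; S(2,+2) = 375.6459
Terminal payoffs V(N, j) = max(S_T - K, 0):
  V(2,-2) = 0.000000; V(2,-1) = 0.000000; V(2,+0) = 0.000000; V(2,+1) = 89.986714; V(2,+2) = 266.935900
Backward induction: V(k, j) = exp(-r*dt) * [p_u * V(k+1, j+1) + p_m * V(k+1, j) + p_d * V(k+1, j-1)]
  V(1,-1) = exp(-r*dt) * [p_u*0.000000 + p_m*0.000000 + p_d*0.000000] = 0.000000
  V(1,+0) = exp(-r*dt) * [p_u*89.986714 + p_m*0.000000 + p_d*0.000000] = 10.790146
  V(1,+1) = exp(-r*dt) * [p_u*266.935900 + p_m*89.986714 + p_d*0.000000] = 91.431733
  V(0,+0) = exp(-r*dt) * [p_u*91.431733 + p_m*10.790146 + p_d*0.000000] = 18.088833

Answer: Price = V(0,0) = 18.0888


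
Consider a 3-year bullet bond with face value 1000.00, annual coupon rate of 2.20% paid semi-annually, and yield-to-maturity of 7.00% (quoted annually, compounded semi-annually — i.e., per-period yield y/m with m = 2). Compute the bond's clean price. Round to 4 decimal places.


Answer: Price = 872.1147

Derivation:
Coupon per period c = face * coupon_rate / m = 11.000000
Periods per year m = 2; per-period yield y/m = 0.035000
Number of cashflows N = 6
Cashflows (t years, CF_t, discount factor 1/(1+y/m)^(m*t), PV):
  t = 0.5000: CF_t = 11.000000, DF = 0.966184, PV = 10.628019
  t = 1.0000: CF_t = 11.000000, DF = 0.933511, PV = 10.268618
  t = 1.5000: CF_t = 11.000000, DF = 0.901943, PV = 9.921370
  t = 2.0000: CF_t = 11.000000, DF = 0.871442, PV = 9.585865
  t = 2.5000: CF_t = 11.000000, DF = 0.841973, PV = 9.261705
  t = 3.0000: CF_t = 1011.000000, DF = 0.813501, PV = 822.449151
Price P = sum_t PV_t = 872.114728


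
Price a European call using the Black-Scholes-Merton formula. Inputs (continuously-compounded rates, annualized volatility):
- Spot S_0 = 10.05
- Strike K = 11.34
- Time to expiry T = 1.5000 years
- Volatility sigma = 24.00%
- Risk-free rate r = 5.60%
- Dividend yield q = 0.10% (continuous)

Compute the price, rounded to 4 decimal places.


d1 = (ln(S/K) + (r - q + 0.5*sigma^2) * T) / (sigma * sqrt(T)) = 0.01679376
d2 = d1 - sigma * sqrt(T) = -0.27714501
exp(-rT) = 0.91943126; exp(-qT) = 0.99850112
C = S_0 * exp(-qT) * N(d1) - K * exp(-rT) * N(d2)
N(d1) = 0.50669942; N(d2) = 0.39083438
C = 10.0500 * 0.99850112 * 0.50669942 - 11.3400 * 0.91943126 * 0.39083438 = 1.0097

Answer: Price = 1.0097


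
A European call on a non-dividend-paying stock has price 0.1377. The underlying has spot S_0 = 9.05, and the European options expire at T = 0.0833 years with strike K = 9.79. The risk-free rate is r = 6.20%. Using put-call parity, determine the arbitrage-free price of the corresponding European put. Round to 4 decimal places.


Put-call parity: C - P = S_0 * exp(-qT) - K * exp(-rT).
S_0 * exp(-qT) = 9.0500 * 1.00000000 = 9.05000000
K * exp(-rT) = 9.7900 * 0.99484871 = 9.73956891
P = C - S*exp(-qT) + K*exp(-rT)
P = 0.1377 - 9.05000000 + 9.73956891 = 0.8273

Answer: Put price = 0.8273


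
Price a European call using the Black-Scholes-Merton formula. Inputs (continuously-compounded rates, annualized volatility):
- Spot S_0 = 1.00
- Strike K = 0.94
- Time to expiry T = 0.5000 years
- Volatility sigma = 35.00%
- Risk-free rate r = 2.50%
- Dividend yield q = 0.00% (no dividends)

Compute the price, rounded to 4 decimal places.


Answer: Price = 0.1350

Derivation:
d1 = (ln(S/K) + (r - q + 0.5*sigma^2) * T) / (sigma * sqrt(T)) = 0.42426570
d2 = d1 - sigma * sqrt(T) = 0.17677833
exp(-rT) = 0.98757780; exp(-qT) = 1.00000000
C = S_0 * exp(-qT) * N(d1) - K * exp(-rT) * N(d2)
N(d1) = 0.66431397; N(d2) = 0.57015874
C = 1.0000 * 1.00000000 * 0.66431397 - 0.9400 * 0.98757780 * 0.57015874 = 0.1350


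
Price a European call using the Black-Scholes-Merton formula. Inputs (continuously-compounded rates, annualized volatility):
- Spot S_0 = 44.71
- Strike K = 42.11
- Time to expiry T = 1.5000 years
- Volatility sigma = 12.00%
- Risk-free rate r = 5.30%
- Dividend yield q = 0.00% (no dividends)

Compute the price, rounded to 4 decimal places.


Answer: Price = 6.3798

Derivation:
d1 = (ln(S/K) + (r - q + 0.5*sigma^2) * T) / (sigma * sqrt(T)) = 1.02206285
d2 = d1 - sigma * sqrt(T) = 0.87509347
exp(-rT) = 0.92357802; exp(-qT) = 1.00000000
C = S_0 * exp(-qT) * N(d1) - K * exp(-rT) * N(d2)
N(d1) = 0.84662442; N(d2) = 0.80923847
C = 44.7100 * 1.00000000 * 0.84662442 - 42.1100 * 0.92357802 * 0.80923847 = 6.3798


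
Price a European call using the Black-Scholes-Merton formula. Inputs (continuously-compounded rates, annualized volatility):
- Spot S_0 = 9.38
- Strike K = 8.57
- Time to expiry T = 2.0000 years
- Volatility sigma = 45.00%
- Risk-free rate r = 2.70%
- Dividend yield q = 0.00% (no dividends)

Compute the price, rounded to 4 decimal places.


d1 = (ln(S/K) + (r - q + 0.5*sigma^2) * T) / (sigma * sqrt(T)) = 0.54496253
d2 = d1 - sigma * sqrt(T) = -0.09143357
exp(-rT) = 0.94743211; exp(-qT) = 1.00000000
C = S_0 * exp(-qT) * N(d1) - K * exp(-rT) * N(d2)
N(d1) = 0.70711036; N(d2) = 0.46357404
C = 9.3800 * 1.00000000 * 0.70711036 - 8.5700 * 0.94743211 * 0.46357404 = 2.8687

Answer: Price = 2.8687


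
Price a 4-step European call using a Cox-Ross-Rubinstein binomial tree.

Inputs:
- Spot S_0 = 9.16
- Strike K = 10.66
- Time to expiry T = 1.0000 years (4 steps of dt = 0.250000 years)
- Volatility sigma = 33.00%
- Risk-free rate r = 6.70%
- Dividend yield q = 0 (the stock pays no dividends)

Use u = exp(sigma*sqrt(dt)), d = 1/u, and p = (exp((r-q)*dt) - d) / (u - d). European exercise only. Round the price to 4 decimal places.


Answer: Price = V(0,0) = 0.9518

Derivation:
dt = T/N = 0.250000
u = exp(sigma*sqrt(dt)) = 1.179393; d = 1/u = 0.847894
p = (exp((r-q)*dt) - d) / (u - d) = 0.509797
Discount per step: exp(-r*dt) = 0.983390
Stock lattice S(k, i) with i counting down-moves:
  k=0: S(0,0) = 9.1600
  k=1: S(1,0) = 10.8032; S(1,1) = 7.7667
  k=2: S(2,0) = 12.7413; S(2,1) = 9.1600; S(2,2) = 6.5853
  k=3: S(3,0) = 15.0270; S(3,1) = 10.8032; S(3,2) = 7.7667; S(3,3) = 5.5837
  k=4: S(4,0) = 17.7227; S(4,1) = 12.7413; S(4,2) = 9.1600; S(4,3) = 6.5853; S(4,4) = 4.7344
Terminal payoffs V(N, i) = max(S_T - K, 0):
  V(4,0) = 7.062698; V(4,1) = 2.081268; V(4,2) = 0.000000; V(4,3) = 0.000000; V(4,4) = 0.000000
Backward induction: V(k, i) = exp(-r*dt) * [p * V(k+1, i) + (1-p) * V(k+1, i+1)].
  V(3,0) = exp(-r*dt) * [p*7.062698 + (1-p)*2.081268] = 4.544032
  V(3,1) = exp(-r*dt) * [p*2.081268 + (1-p)*0.000000] = 1.043400
  V(3,2) = exp(-r*dt) * [p*0.000000 + (1-p)*0.000000] = 0.000000
  V(3,3) = exp(-r*dt) * [p*0.000000 + (1-p)*0.000000] = 0.000000
  V(2,0) = exp(-r*dt) * [p*4.544032 + (1-p)*1.043400] = 2.781036
  V(2,1) = exp(-r*dt) * [p*1.043400 + (1-p)*0.000000] = 0.523086
  V(2,2) = exp(-r*dt) * [p*0.000000 + (1-p)*0.000000] = 0.000000
  V(1,0) = exp(-r*dt) * [p*2.781036 + (1-p)*0.523086] = 1.646373
  V(1,1) = exp(-r*dt) * [p*0.523086 + (1-p)*0.000000] = 0.262238
  V(0,0) = exp(-r*dt) * [p*1.646373 + (1-p)*0.262238] = 0.951789


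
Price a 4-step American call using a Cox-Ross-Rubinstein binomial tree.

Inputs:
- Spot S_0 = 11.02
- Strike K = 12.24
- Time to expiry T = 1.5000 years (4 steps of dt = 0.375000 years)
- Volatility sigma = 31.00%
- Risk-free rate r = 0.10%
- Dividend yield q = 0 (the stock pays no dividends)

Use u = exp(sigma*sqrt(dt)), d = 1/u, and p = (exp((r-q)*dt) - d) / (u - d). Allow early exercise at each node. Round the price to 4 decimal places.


Answer: Price = V(0,0) = 1.2666

Derivation:
dt = T/N = 0.375000
u = exp(sigma*sqrt(dt)) = 1.209051; d = 1/u = 0.827095
p = (exp((r-q)*dt) - d) / (u - d) = 0.453665
Discount per step: exp(-r*dt) = 0.999625
Stock lattice S(k, i) with i counting down-moves:
  k=0: S(0,0) = 11.0200
  k=1: S(1,0) = 13.3237; S(1,1) = 9.1146
  k=2: S(2,0) = 16.1091; S(2,1) = 11.0200; S(2,2) = 7.5386
  k=3: S(3,0) = 19.4767; S(3,1) = 13.3237; S(3,2) = 9.1146; S(3,3) = 6.2352
  k=4: S(4,0) = 23.5483; S(4,1) = 16.1091; S(4,2) = 11.0200; S(4,3) = 7.5386; S(4,4) = 5.1571
Terminal payoffs V(N, i) = max(S_T - K, 0):
  V(4,0) = 11.308300; V(4,1) = 3.869074; V(4,2) = 0.000000; V(4,3) = 0.000000; V(4,4) = 0.000000
Backward induction: V(k, i) = exp(-r*dt) * [p * V(k+1, i) + (1-p) * V(k+1, i+1)]; then take max(V_cont, immediate exercise) for American.
  V(3,0) = exp(-r*dt) * [p*11.308300 + (1-p)*3.869074] = 7.241275; exercise = 7.236686; V(3,0) = max -> 7.241275
  V(3,1) = exp(-r*dt) * [p*3.869074 + (1-p)*0.000000] = 1.754606; exercise = 1.083738; V(3,1) = max -> 1.754606
  V(3,2) = exp(-r*dt) * [p*0.000000 + (1-p)*0.000000] = 0.000000; exercise = 0.000000; V(3,2) = max -> 0.000000
  V(3,3) = exp(-r*dt) * [p*0.000000 + (1-p)*0.000000] = 0.000000; exercise = 0.000000; V(3,3) = max -> 0.000000
  V(2,0) = exp(-r*dt) * [p*7.241275 + (1-p)*1.754606] = 4.242125; exercise = 3.869074; V(2,0) = max -> 4.242125
  V(2,1) = exp(-r*dt) * [p*1.754606 + (1-p)*0.000000] = 0.795705; exercise = 0.000000; V(2,1) = max -> 0.795705
  V(2,2) = exp(-r*dt) * [p*0.000000 + (1-p)*0.000000] = 0.000000; exercise = 0.000000; V(2,2) = max -> 0.000000
  V(1,0) = exp(-r*dt) * [p*4.242125 + (1-p)*0.795705] = 2.358341; exercise = 1.083738; V(1,0) = max -> 2.358341
  V(1,1) = exp(-r*dt) * [p*0.795705 + (1-p)*0.000000] = 0.360848; exercise = 0.000000; V(1,1) = max -> 0.360848
  V(0,0) = exp(-r*dt) * [p*2.358341 + (1-p)*0.360848] = 1.266566; exercise = 0.000000; V(0,0) = max -> 1.266566


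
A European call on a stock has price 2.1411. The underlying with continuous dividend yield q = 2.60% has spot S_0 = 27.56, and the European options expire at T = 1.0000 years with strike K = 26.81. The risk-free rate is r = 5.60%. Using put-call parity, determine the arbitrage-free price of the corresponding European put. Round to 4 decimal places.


Put-call parity: C - P = S_0 * exp(-qT) - K * exp(-rT).
S_0 * exp(-qT) = 27.5600 * 0.97433509 = 26.85267507
K * exp(-rT) = 26.8100 * 0.94553914 = 25.34990423
P = C - S*exp(-qT) + K*exp(-rT)
P = 2.1411 - 26.85267507 + 25.34990423 = 0.6383

Answer: Put price = 0.6383


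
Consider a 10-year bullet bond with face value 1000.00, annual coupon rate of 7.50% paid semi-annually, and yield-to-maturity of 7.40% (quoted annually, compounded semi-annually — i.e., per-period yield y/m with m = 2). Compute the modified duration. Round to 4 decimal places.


Coupon per period c = face * coupon_rate / m = 37.500000
Periods per year m = 2; per-period yield y/m = 0.037000
Number of cashflows N = 20
Cashflows (t years, CF_t, discount factor 1/(1+y/m)^(m*t), PV):
  t = 0.5000: CF_t = 37.500000, DF = 0.964320, PV = 36.162006
  t = 1.0000: CF_t = 37.500000, DF = 0.929913, PV = 34.871751
  t = 1.5000: CF_t = 37.500000, DF = 0.896734, PV = 33.627532
  t = 2.0000: CF_t = 37.500000, DF = 0.864739, PV = 32.427707
  t = 2.5000: CF_t = 37.500000, DF = 0.833885, PV = 31.270692
  t = 3.0000: CF_t = 37.500000, DF = 0.804132, PV = 30.154958
  t = 3.5000: CF_t = 37.500000, DF = 0.775441, PV = 29.079034
  t = 4.0000: CF_t = 37.500000, DF = 0.747773, PV = 28.041498
  t = 4.5000: CF_t = 37.500000, DF = 0.721093, PV = 27.040982
  t = 5.0000: CF_t = 37.500000, DF = 0.695364, PV = 26.076164
  t = 5.5000: CF_t = 37.500000, DF = 0.670554, PV = 25.145770
  t = 6.0000: CF_t = 37.500000, DF = 0.646629, PV = 24.248573
  t = 6.5000: CF_t = 37.500000, DF = 0.623557, PV = 23.383388
  t = 7.0000: CF_t = 37.500000, DF = 0.601309, PV = 22.549072
  t = 7.5000: CF_t = 37.500000, DF = 0.579854, PV = 21.744525
  t = 8.0000: CF_t = 37.500000, DF = 0.559165, PV = 20.968684
  t = 8.5000: CF_t = 37.500000, DF = 0.539214, PV = 20.220524
  t = 9.0000: CF_t = 37.500000, DF = 0.519975, PV = 19.499059
  t = 9.5000: CF_t = 37.500000, DF = 0.501422, PV = 18.803336
  t = 10.0000: CF_t = 1037.500000, DF = 0.483532, PV = 501.664047
Price P = sum_t PV_t = 1006.979303
First compute Macaulay numerator sum_t t * PV_t:
  t * PV_t at t = 0.5000: 18.081003
  t * PV_t at t = 1.0000: 34.871751
  t * PV_t at t = 1.5000: 50.441298
  t * PV_t at t = 2.0000: 64.855414
  t * PV_t at t = 2.5000: 78.176729
  t * PV_t at t = 3.0000: 90.464874
  t * PV_t at t = 3.5000: 101.776618
  t * PV_t at t = 4.0000: 112.165994
  t * PV_t at t = 4.5000: 121.684419
  t * PV_t at t = 5.0000: 130.380820
  t * PV_t at t = 5.5000: 138.301738
  t * PV_t at t = 6.0000: 145.491440
  t * PV_t at t = 6.5000: 151.992022
  t * PV_t at t = 7.0000: 157.843506
  t * PV_t at t = 7.5000: 163.083936
  t * PV_t at t = 8.0000: 167.749468
  t * PV_t at t = 8.5000: 171.874455
  t * PV_t at t = 9.0000: 175.491531
  t * PV_t at t = 9.5000: 178.631688
  t * PV_t at t = 10.0000: 5016.640473
Macaulay duration D = 7269.999177 / 1006.979303 = 7.219611
Modified duration = D / (1 + y/m) = 7.219611 / (1 + 0.037000) = 6.962017

Answer: Modified duration = 6.9620


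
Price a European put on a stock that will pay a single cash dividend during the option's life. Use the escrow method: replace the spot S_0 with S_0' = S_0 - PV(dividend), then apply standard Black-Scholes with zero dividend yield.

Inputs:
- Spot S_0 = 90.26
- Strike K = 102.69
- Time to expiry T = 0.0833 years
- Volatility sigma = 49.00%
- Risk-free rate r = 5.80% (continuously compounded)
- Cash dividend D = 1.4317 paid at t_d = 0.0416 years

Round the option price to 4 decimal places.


Answer: Price = 14.5037

Derivation:
PV(D) = D * exp(-r * t_d) = 1.4317 * 0.99759011 = 1.42824976
S_0' = S_0 - PV(D) = 90.2600 - 1.42824976 = 88.83175024
d1 = (ln(S_0'/K) + (r + sigma^2/2)*T) / (sigma*sqrt(T)) = -0.92021440
d2 = d1 - sigma*sqrt(T) = -1.06163692
exp(-rT) = 0.99518025
N(-d1) = 0.82126964; N(-d2) = 0.85579973
P = K * exp(-rT) * N(-d2) - S_0' * N(-d1) = 102.6900 * 0.99518025 * 0.85579973 - 88.83175024 * 0.82126964 = 14.5037


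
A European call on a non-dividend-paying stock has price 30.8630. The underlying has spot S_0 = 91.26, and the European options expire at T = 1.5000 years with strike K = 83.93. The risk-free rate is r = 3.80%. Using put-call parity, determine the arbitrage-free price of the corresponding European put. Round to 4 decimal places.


Put-call parity: C - P = S_0 * exp(-qT) - K * exp(-rT).
S_0 * exp(-qT) = 91.2600 * 1.00000000 = 91.26000000
K * exp(-rT) = 83.9300 * 0.94459407 = 79.27978024
P = C - S*exp(-qT) + K*exp(-rT)
P = 30.8630 - 91.26000000 + 79.27978024 = 18.8828

Answer: Put price = 18.8828


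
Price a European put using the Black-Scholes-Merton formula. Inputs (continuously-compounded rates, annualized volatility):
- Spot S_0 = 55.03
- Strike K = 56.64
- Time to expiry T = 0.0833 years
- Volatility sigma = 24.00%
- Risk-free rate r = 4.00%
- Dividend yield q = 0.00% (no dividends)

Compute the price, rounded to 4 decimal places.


d1 = (ln(S/K) + (r - q + 0.5*sigma^2) * T) / (sigma * sqrt(T)) = -0.33357193
d2 = d1 - sigma * sqrt(T) = -0.40284010
exp(-rT) = 0.99667354; exp(-qT) = 1.00000000
P = K * exp(-rT) * N(-d2) - S_0 * exp(-qT) * N(-d1)
N(-d1) = 0.63064870; N(-d2) = 0.65646707
P = 56.6400 * 0.99667354 * 0.65646707 - 55.0300 * 1.00000000 * 0.63064870 = 2.3540

Answer: Price = 2.3540


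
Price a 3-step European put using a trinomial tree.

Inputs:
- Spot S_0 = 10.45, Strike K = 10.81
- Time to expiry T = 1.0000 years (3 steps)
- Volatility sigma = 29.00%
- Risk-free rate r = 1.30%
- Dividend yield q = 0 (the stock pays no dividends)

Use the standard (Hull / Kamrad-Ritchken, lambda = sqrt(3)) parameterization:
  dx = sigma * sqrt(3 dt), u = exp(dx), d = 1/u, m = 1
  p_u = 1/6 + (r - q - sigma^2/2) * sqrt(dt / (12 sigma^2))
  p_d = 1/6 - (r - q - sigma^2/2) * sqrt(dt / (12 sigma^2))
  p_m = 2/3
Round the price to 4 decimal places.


dt = T/N = 0.333333; dx = sigma*sqrt(3*dt) = 0.290000
u = exp(dx) = 1.336427; d = 1/u = 0.748264
p_u = 0.149971, p_m = 0.666667, p_d = 0.183362
Discount per step: exp(-r*dt) = 0.995676
Stock lattice S(k, j) with j the centered position index:
  k=0: S(0,+0) = 10.4500
  k=1: S(1,-1) = 7.8194; S(1,+0) = 10.4500; S(1,+1) = 13.9657
  k=2: S(2,-2) = 5.8509; S(2,-1) = 7.8194; S(2,+0) = 10.4500; S(2,+1) = 13.9657; S(2,+2) = 18.6641
  k=3: S(3,-3) = 4.3780; S(3,-2) = 5.8509; S(3,-1) = 7.8194; S(3,+0) = 10.4500; S(3,+1) = 13.9657; S(3,+2) = 18.6641; S(3,+3) = 24.9432
Terminal payoffs V(N, j) = max(K - S_T, 0):
  V(3,-3) = 6.431956; V(3,-2) = 4.959062; V(3,-1) = 2.990646; V(3,+0) = 0.360000; V(3,+1) = 0.000000; V(3,+2) = 0.000000; V(3,+3) = 0.000000
Backward induction: V(k, j) = exp(-r*dt) * [p_u * V(k+1, j+1) + p_m * V(k+1, j) + p_d * V(k+1, j-1)]
  V(2,-2) = exp(-r*dt) * [p_u*2.990646 + p_m*4.959062 + p_d*6.431956] = 4.912595
  V(2,-1) = exp(-r*dt) * [p_u*0.360000 + p_m*2.990646 + p_d*4.959062] = 2.944271
  V(2,+0) = exp(-r*dt) * [p_u*0.000000 + p_m*0.360000 + p_d*2.990646] = 0.784962
  V(2,+1) = exp(-r*dt) * [p_u*0.000000 + p_m*0.000000 + p_d*0.360000] = 0.065725
  V(2,+2) = exp(-r*dt) * [p_u*0.000000 + p_m*0.000000 + p_d*0.000000] = 0.000000
  V(1,-1) = exp(-r*dt) * [p_u*0.784962 + p_m*2.944271 + p_d*4.912595] = 2.968462
  V(1,+0) = exp(-r*dt) * [p_u*0.065725 + p_m*0.784962 + p_d*2.944271] = 1.068393
  V(1,+1) = exp(-r*dt) * [p_u*0.000000 + p_m*0.065725 + p_d*0.784962] = 0.186937
  V(0,+0) = exp(-r*dt) * [p_u*0.186937 + p_m*1.068393 + p_d*2.968462] = 1.279046

Answer: Price = V(0,0) = 1.2790


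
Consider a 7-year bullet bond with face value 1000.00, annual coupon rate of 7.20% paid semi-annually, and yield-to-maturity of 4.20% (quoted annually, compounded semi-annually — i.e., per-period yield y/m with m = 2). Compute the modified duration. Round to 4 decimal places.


Answer: Modified duration = 5.6283

Derivation:
Coupon per period c = face * coupon_rate / m = 36.000000
Periods per year m = 2; per-period yield y/m = 0.021000
Number of cashflows N = 14
Cashflows (t years, CF_t, discount factor 1/(1+y/m)^(m*t), PV):
  t = 0.5000: CF_t = 36.000000, DF = 0.979432, PV = 35.259549
  t = 1.0000: CF_t = 36.000000, DF = 0.959287, PV = 34.534329
  t = 1.5000: CF_t = 36.000000, DF = 0.939556, PV = 33.824024
  t = 2.0000: CF_t = 36.000000, DF = 0.920231, PV = 33.128329
  t = 2.5000: CF_t = 36.000000, DF = 0.901304, PV = 32.446943
  t = 3.0000: CF_t = 36.000000, DF = 0.882766, PV = 31.779572
  t = 3.5000: CF_t = 36.000000, DF = 0.864609, PV = 31.125928
  t = 4.0000: CF_t = 36.000000, DF = 0.846826, PV = 30.485728
  t = 4.5000: CF_t = 36.000000, DF = 0.829408, PV = 29.858695
  t = 5.0000: CF_t = 36.000000, DF = 0.812349, PV = 29.244559
  t = 5.5000: CF_t = 36.000000, DF = 0.795640, PV = 28.643055
  t = 6.0000: CF_t = 36.000000, DF = 0.779276, PV = 28.053923
  t = 6.5000: CF_t = 36.000000, DF = 0.763247, PV = 27.476908
  t = 7.0000: CF_t = 1036.000000, DF = 0.747549, PV = 774.460668
Price P = sum_t PV_t = 1180.322209
First compute Macaulay numerator sum_t t * PV_t:
  t * PV_t at t = 0.5000: 17.629775
  t * PV_t at t = 1.0000: 34.534329
  t * PV_t at t = 1.5000: 50.736036
  t * PV_t at t = 2.0000: 66.256658
  t * PV_t at t = 2.5000: 81.117358
  t * PV_t at t = 3.0000: 95.338717
  t * PV_t at t = 3.5000: 108.940747
  t * PV_t at t = 4.0000: 121.942910
  t * PV_t at t = 4.5000: 134.364127
  t * PV_t at t = 5.0000: 146.222796
  t * PV_t at t = 5.5000: 157.536803
  t * PV_t at t = 6.0000: 168.323536
  t * PV_t at t = 6.5000: 178.599900
  t * PV_t at t = 7.0000: 5421.224673
Macaulay duration D = 6782.768365 / 1180.322209 = 5.746540
Modified duration = D / (1 + y/m) = 5.746540 / (1 + 0.021000) = 5.628344


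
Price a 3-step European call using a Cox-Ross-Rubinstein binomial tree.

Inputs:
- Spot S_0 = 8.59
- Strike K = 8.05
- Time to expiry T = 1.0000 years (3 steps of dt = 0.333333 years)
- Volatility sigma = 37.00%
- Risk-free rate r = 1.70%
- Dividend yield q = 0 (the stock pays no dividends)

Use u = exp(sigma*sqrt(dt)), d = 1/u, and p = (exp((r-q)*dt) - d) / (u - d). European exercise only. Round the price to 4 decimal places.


dt = T/N = 0.333333
u = exp(sigma*sqrt(dt)) = 1.238152; d = 1/u = 0.807656
p = (exp((r-q)*dt) - d) / (u - d) = 0.459998
Discount per step: exp(-r*dt) = 0.994349
Stock lattice S(k, i) with i counting down-moves:
  k=0: S(0,0) = 8.5900
  k=1: S(1,0) = 10.6357; S(1,1) = 6.9378
  k=2: S(2,0) = 13.1686; S(2,1) = 8.5900; S(2,2) = 5.6033
  k=3: S(3,0) = 16.3048; S(3,1) = 10.6357; S(3,2) = 6.9378; S(3,3) = 4.5256
Terminal payoffs V(N, i) = max(S_T - K, 0):
  V(3,0) = 8.254767; V(3,1) = 2.585722; V(3,2) = 0.000000; V(3,3) = 0.000000
Backward induction: V(k, i) = exp(-r*dt) * [p * V(k+1, i) + (1-p) * V(k+1, i+1)].
  V(2,0) = exp(-r*dt) * [p*8.254767 + (1-p)*2.585722] = 5.164124
  V(2,1) = exp(-r*dt) * [p*2.585722 + (1-p)*0.000000] = 1.182705
  V(2,2) = exp(-r*dt) * [p*0.000000 + (1-p)*0.000000] = 0.000000
  V(1,0) = exp(-r*dt) * [p*5.164124 + (1-p)*1.182705] = 2.997117
  V(1,1) = exp(-r*dt) * [p*1.182705 + (1-p)*0.000000] = 0.540968
  V(0,0) = exp(-r*dt) * [p*2.997117 + (1-p)*0.540968] = 1.661350

Answer: Price = V(0,0) = 1.6613


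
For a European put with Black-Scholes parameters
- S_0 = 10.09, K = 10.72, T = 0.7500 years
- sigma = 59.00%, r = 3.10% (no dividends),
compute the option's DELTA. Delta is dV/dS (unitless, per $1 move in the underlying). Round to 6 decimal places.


d1 = 0.1824449920; d2 = -0.3285099963
phi(d1) = 0.3923575958; exp(-qT) = 1.0000000000; exp(-rT) = 0.9770181987
N(-d1) = 0.4276167599
Delta = -exp(-qT) * N(-d1) = -1.0000000000 * 0.4276167599 = -0.427617

Answer: Delta = -0.427617


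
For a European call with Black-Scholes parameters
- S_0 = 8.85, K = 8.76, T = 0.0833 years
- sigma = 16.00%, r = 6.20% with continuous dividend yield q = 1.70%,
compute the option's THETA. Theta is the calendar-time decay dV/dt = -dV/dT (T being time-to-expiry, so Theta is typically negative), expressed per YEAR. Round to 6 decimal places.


Answer: Theta = -1.162119

Derivation:
d1 = 0.3256104447; d2 = 0.2794316617
phi(d1) = 0.3783446925; exp(-qT) = 0.9985849022; exp(-rT) = 0.9948487136
Theta = -S*exp(-qT)*phi(d1)*sigma/(2*sqrt(T)) - r*K*exp(-rT)*N(d2) + q*S*exp(-qT)*N(d1)
N(d1) = 0.6276404456; N(d2) = 0.6100432121; sqrt(T) = 0.2886173938
Term 1 = -8.8500 * 0.9985849022 * 0.3783446925 * 0.1600 / (2 * 0.2886173938) = -0.9267943948
Term 2 = -0.0620 * 8.7600 * 0.9948487136 * 0.6100432121 = -0.3296199108
Term 3 = 0.0170 * 8.8500 * 0.9985849022 * 0.6276404456 = 0.0942948795
Theta = -0.9267943948 + (-0.3296199108) + (0.0942948795) = -1.162119


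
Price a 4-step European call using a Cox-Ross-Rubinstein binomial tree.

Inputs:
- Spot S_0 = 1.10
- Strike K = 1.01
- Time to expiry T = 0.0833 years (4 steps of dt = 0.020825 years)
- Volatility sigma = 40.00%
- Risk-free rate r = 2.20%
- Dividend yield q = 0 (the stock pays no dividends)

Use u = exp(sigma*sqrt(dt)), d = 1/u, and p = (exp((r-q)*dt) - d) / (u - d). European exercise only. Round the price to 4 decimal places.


dt = T/N = 0.020825
u = exp(sigma*sqrt(dt)) = 1.059422; d = 1/u = 0.943911
p = (exp((r-q)*dt) - d) / (u - d) = 0.489540
Discount per step: exp(-r*dt) = 0.999542
Stock lattice S(k, i) with i counting down-moves:
  k=0: S(0,0) = 1.1000
  k=1: S(1,0) = 1.1654; S(1,1) = 1.0383
  k=2: S(2,0) = 1.2346; S(2,1) = 1.1000; S(2,2) = 0.9801
  k=3: S(3,0) = 1.3080; S(3,1) = 1.1654; S(3,2) = 1.0383; S(3,3) = 0.9251
  k=4: S(4,0) = 1.3857; S(4,1) = 1.2346; S(4,2) = 1.1000; S(4,3) = 0.9801; S(4,4) = 0.8732
Terminal payoffs V(N, i) = max(S_T - K, 0):
  V(4,0) = 0.375698; V(4,1) = 0.224612; V(4,2) = 0.090000; V(4,3) = 0.000000; V(4,4) = 0.000000
Backward induction: V(k, i) = exp(-r*dt) * [p * V(k+1, i) + (1-p) * V(k+1, i+1)].
  V(3,0) = exp(-r*dt) * [p*0.375698 + (1-p)*0.224612] = 0.298438
  V(3,1) = exp(-r*dt) * [p*0.224612 + (1-p)*0.090000] = 0.155827
  V(3,2) = exp(-r*dt) * [p*0.090000 + (1-p)*0.000000] = 0.044038
  V(3,3) = exp(-r*dt) * [p*0.000000 + (1-p)*0.000000] = 0.000000
  V(2,0) = exp(-r*dt) * [p*0.298438 + (1-p)*0.155827] = 0.225538
  V(2,1) = exp(-r*dt) * [p*0.155827 + (1-p)*0.044038] = 0.098718
  V(2,2) = exp(-r*dt) * [p*0.044038 + (1-p)*0.000000] = 0.021549
  V(1,0) = exp(-r*dt) * [p*0.225538 + (1-p)*0.098718] = 0.160728
  V(1,1) = exp(-r*dt) * [p*0.098718 + (1-p)*0.021549] = 0.059299
  V(0,0) = exp(-r*dt) * [p*0.160728 + (1-p)*0.059299] = 0.108903

Answer: Price = V(0,0) = 0.1089


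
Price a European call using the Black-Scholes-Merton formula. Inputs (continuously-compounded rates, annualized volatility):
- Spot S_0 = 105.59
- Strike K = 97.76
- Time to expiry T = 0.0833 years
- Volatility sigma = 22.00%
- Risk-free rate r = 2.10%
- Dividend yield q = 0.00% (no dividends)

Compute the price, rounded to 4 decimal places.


Answer: Price = 8.3330

Derivation:
d1 = (ln(S/K) + (r - q + 0.5*sigma^2) * T) / (sigma * sqrt(T)) = 1.27273458
d2 = d1 - sigma * sqrt(T) = 1.20923876
exp(-rT) = 0.99825223; exp(-qT) = 1.00000000
C = S_0 * exp(-qT) * N(d1) - K * exp(-rT) * N(d2)
N(d1) = 0.89844388; N(d2) = 0.88671443
C = 105.5900 * 1.00000000 * 0.89844388 - 97.7600 * 0.99825223 * 0.88671443 = 8.3330


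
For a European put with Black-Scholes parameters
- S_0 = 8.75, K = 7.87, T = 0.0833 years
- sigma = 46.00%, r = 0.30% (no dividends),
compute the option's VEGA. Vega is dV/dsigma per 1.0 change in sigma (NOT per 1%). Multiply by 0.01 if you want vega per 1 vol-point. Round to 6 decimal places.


d1 = 0.8666406326; d2 = 0.7338766315
phi(d1) = 0.2740426504; exp(-qT) = 1.0000000000; exp(-rT) = 0.9997501312
Vega = S * exp(-qT) * phi(d1) * sqrt(T) = 8.7500 * 1.0000000000 * 0.2740426504 * 0.2886173938 = 0.692068

Answer: Vega = 0.692068


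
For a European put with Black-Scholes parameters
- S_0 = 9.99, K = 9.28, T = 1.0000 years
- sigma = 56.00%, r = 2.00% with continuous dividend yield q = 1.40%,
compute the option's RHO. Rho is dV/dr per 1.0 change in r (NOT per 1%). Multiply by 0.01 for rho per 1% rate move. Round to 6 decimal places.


d1 = 0.4223625819; d2 = -0.1376374181
phi(d1) = 0.3648993895; exp(-qT) = 0.9860975443; exp(-rT) = 0.9801986733
N(-d2) = 0.5547365092
Rho = -K*T*exp(-rT)*N(-d2) = -9.2800 * 1.0000 * 0.9801986733 * 0.5547365092 = -5.046018

Answer: Rho = -5.046018


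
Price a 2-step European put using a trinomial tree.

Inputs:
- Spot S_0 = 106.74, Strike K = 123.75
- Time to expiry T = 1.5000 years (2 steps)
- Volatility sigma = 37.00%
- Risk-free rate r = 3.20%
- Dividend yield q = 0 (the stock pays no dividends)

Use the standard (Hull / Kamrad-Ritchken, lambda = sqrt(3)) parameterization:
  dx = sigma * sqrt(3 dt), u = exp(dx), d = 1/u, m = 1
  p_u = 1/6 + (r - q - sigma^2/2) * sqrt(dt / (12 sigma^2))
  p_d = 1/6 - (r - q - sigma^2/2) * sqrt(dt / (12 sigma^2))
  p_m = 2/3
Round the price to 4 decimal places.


dt = T/N = 0.750000; dx = sigma*sqrt(3*dt) = 0.555000
u = exp(dx) = 1.741941; d = 1/u = 0.574072
p_u = 0.142038, p_m = 0.666667, p_d = 0.191295
Discount per step: exp(-r*dt) = 0.976286
Stock lattice S(k, j) with j the centered position index:
  k=0: S(0,+0) = 106.7400
  k=1: S(1,-1) = 61.2765; S(1,+0) = 106.7400; S(1,+1) = 185.9348
  k=2: S(2,-2) = 35.1771; S(2,-1) = 61.2765; S(2,+0) = 106.7400; S(2,+1) = 185.9348; S(2,+2) = 323.8874
Terminal payoffs V(N, j) = max(K - S_T, 0):
  V(2,-2) = 88.572876; V(2,-1) = 62.473527; V(2,+0) = 17.010000; V(2,+1) = 0.000000; V(2,+2) = 0.000000
Backward induction: V(k, j) = exp(-r*dt) * [p_u * V(k+1, j+1) + p_m * V(k+1, j) + p_d * V(k+1, j-1)]
  V(1,-1) = exp(-r*dt) * [p_u*17.010000 + p_m*62.473527 + p_d*88.572876] = 59.561865
  V(1,+0) = exp(-r*dt) * [p_u*0.000000 + p_m*17.010000 + p_d*62.473527] = 22.738550
  V(1,+1) = exp(-r*dt) * [p_u*0.000000 + p_m*0.000000 + p_d*17.010000] = 3.176764
  V(0,+0) = exp(-r*dt) * [p_u*3.176764 + p_m*22.738550 + p_d*59.561865] = 26.363761

Answer: Price = V(0,0) = 26.3638


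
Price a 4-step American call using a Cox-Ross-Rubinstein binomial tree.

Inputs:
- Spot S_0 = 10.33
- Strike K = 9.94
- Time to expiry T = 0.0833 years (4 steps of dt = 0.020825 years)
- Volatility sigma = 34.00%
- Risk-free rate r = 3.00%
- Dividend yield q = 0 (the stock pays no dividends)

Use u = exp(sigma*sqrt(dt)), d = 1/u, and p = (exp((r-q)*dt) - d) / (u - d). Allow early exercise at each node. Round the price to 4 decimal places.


dt = T/N = 0.020825
u = exp(sigma*sqrt(dt)) = 1.050289; d = 1/u = 0.952119
p = (exp((r-q)*dt) - d) / (u - d) = 0.494102
Discount per step: exp(-r*dt) = 0.999375
Stock lattice S(k, i) with i counting down-moves:
  k=0: S(0,0) = 10.3300
  k=1: S(1,0) = 10.8495; S(1,1) = 9.8354
  k=2: S(2,0) = 11.3951; S(2,1) = 10.3300; S(2,2) = 9.3645
  k=3: S(3,0) = 11.9681; S(3,1) = 10.8495; S(3,2) = 9.8354; S(3,3) = 8.9161
  k=4: S(4,0) = 12.5700; S(4,1) = 11.3951; S(4,2) = 10.3300; S(4,3) = 9.3645; S(4,4) = 8.4892
Terminal payoffs V(N, i) = max(S_T - K, 0):
  V(4,0) = 2.629989; V(4,1) = 1.455086; V(4,2) = 0.390000; V(4,3) = 0.000000; V(4,4) = 0.000000
Backward induction: V(k, i) = exp(-r*dt) * [p * V(k+1, i) + (1-p) * V(k+1, i+1)]; then take max(V_cont, immediate exercise) for American.
  V(3,0) = exp(-r*dt) * [p*2.629989 + (1-p)*1.455086] = 2.034337; exercise = 2.028128; V(3,0) = max -> 2.034337
  V(3,1) = exp(-r*dt) * [p*1.455086 + (1-p)*0.390000] = 0.915689; exercise = 0.909481; V(3,1) = max -> 0.915689
  V(3,2) = exp(-r*dt) * [p*0.390000 + (1-p)*0.000000] = 0.192580; exercise = 0.000000; V(3,2) = max -> 0.192580
  V(3,3) = exp(-r*dt) * [p*0.000000 + (1-p)*0.000000] = 0.000000; exercise = 0.000000; V(3,3) = max -> 0.000000
  V(2,0) = exp(-r*dt) * [p*2.034337 + (1-p)*0.915689] = 1.467498; exercise = 1.455086; V(2,0) = max -> 1.467498
  V(2,1) = exp(-r*dt) * [p*0.915689 + (1-p)*0.192580] = 0.549526; exercise = 0.390000; V(2,1) = max -> 0.549526
  V(2,2) = exp(-r*dt) * [p*0.192580 + (1-p)*0.000000] = 0.095095; exercise = 0.000000; V(2,2) = max -> 0.095095
  V(1,0) = exp(-r*dt) * [p*1.467498 + (1-p)*0.549526] = 1.002472; exercise = 0.909481; V(1,0) = max -> 1.002472
  V(1,1) = exp(-r*dt) * [p*0.549526 + (1-p)*0.095095] = 0.319431; exercise = 0.000000; V(1,1) = max -> 0.319431
  V(0,0) = exp(-r*dt) * [p*1.002472 + (1-p)*0.319431] = 0.656512; exercise = 0.390000; V(0,0) = max -> 0.656512

Answer: Price = V(0,0) = 0.6565


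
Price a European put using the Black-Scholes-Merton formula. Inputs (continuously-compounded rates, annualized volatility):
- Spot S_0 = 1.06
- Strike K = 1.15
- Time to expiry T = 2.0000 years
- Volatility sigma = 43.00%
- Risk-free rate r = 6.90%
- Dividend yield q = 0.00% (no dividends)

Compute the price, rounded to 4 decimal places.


d1 = (ln(S/K) + (r - q + 0.5*sigma^2) * T) / (sigma * sqrt(T)) = 0.39697791
d2 = d1 - sigma * sqrt(T) = -0.21113392
exp(-rT) = 0.87109869; exp(-qT) = 1.00000000
P = K * exp(-rT) * N(-d2) - S_0 * exp(-qT) * N(-d1)
N(-d1) = 0.34569187; N(-d2) = 0.58360861
P = 1.1500 * 0.87109869 * 0.58360861 - 1.0600 * 1.00000000 * 0.34569187 = 0.2182

Answer: Price = 0.2182


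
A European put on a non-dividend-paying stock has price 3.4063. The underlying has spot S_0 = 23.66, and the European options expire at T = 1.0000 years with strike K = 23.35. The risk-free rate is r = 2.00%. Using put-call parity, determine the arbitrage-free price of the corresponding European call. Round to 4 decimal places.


Answer: Call price = 4.1787

Derivation:
Put-call parity: C - P = S_0 * exp(-qT) - K * exp(-rT).
S_0 * exp(-qT) = 23.6600 * 1.00000000 = 23.66000000
K * exp(-rT) = 23.3500 * 0.98019867 = 22.88763902
C = P + S*exp(-qT) - K*exp(-rT)
C = 3.4063 + 23.66000000 - 22.88763902 = 4.1787


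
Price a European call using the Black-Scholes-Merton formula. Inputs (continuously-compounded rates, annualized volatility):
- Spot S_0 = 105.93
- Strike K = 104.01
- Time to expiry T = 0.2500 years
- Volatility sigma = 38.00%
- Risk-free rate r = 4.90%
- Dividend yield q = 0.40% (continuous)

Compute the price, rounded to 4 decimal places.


Answer: Price = 9.5279

Derivation:
d1 = (ln(S/K) + (r - q + 0.5*sigma^2) * T) / (sigma * sqrt(T)) = 0.25048132
d2 = d1 - sigma * sqrt(T) = 0.06048132
exp(-rT) = 0.98782473; exp(-qT) = 0.99900050
C = S_0 * exp(-qT) * N(d1) - K * exp(-rT) * N(d2)
N(d1) = 0.59889242; N(d2) = 0.52411385
C = 105.9300 * 0.99900050 * 0.59889242 - 104.0100 * 0.98782473 * 0.52411385 = 9.5279


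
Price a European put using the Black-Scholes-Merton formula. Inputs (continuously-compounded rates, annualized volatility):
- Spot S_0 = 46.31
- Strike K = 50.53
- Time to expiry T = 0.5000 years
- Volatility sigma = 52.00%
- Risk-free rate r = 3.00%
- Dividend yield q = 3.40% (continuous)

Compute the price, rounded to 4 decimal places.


d1 = (ln(S/K) + (r - q + 0.5*sigma^2) * T) / (sigma * sqrt(T)) = -0.05876955
d2 = d1 - sigma * sqrt(T) = -0.42646507
exp(-rT) = 0.98511194; exp(-qT) = 0.98314368
P = K * exp(-rT) * N(-d2) - S_0 * exp(-qT) * N(-d1)
N(-d1) = 0.52343217; N(-d2) = 0.66511550
P = 50.5300 * 0.98511194 * 0.66511550 - 46.3100 * 0.98314368 * 0.52343217 = 9.2764

Answer: Price = 9.2764


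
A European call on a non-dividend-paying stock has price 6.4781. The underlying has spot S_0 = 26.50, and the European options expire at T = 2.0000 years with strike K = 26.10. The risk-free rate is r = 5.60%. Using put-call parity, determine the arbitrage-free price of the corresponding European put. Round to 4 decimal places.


Answer: Put price = 3.3127

Derivation:
Put-call parity: C - P = S_0 * exp(-qT) - K * exp(-rT).
S_0 * exp(-qT) = 26.5000 * 1.00000000 = 26.50000000
K * exp(-rT) = 26.1000 * 0.89404426 = 23.33455512
P = C - S*exp(-qT) + K*exp(-rT)
P = 6.4781 - 26.50000000 + 23.33455512 = 3.3127
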